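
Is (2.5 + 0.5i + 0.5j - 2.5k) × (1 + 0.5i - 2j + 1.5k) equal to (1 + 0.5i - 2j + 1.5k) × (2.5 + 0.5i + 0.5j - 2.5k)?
No: pq = 7 - 2.5i - 6.5j ≠ 7 + 6i - 2.5j + 2.5k = qp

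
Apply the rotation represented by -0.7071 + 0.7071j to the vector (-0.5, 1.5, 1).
(-1, 1.5, -0.5)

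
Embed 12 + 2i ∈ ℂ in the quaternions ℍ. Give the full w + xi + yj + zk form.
12 + 2i + 0j + 0k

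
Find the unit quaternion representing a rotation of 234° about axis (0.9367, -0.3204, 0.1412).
-0.454 + 0.8346i - 0.2855j + 0.1258k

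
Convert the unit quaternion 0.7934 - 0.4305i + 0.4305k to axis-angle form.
axis = (-√2/2, 0, √2/2), θ = 75°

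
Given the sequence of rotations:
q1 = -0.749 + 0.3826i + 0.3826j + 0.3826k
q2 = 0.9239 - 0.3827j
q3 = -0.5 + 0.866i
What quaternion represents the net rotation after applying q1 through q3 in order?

q2 · q1 = -0.5456 + 0.2071i + 0.6401j + 0.4999k
q3 · q2 · q1 = 0.0935 - 0.576i - 0.753j + 0.3044k
0.0935 - 0.576i - 0.753j + 0.3044k


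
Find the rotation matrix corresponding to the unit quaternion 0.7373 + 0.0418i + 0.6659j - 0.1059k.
[[0.0907, 0.2118, 0.9731], [-0.1005, 0.9741, -0.2027], [-0.9908, -0.0794, 0.1097]]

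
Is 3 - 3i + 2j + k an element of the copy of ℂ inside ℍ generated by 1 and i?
No. The quaternion 3 - 3i + 2j + k has j-coefficient y = 2 and k-coefficient z = 1, not both zero, so it does not lie in the complex subalgebra spanned by 1 and i.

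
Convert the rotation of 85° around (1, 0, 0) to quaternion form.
0.7373 + 0.6756i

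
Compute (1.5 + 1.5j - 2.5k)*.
1.5 - 1.5j + 2.5k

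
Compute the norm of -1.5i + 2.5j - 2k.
3.536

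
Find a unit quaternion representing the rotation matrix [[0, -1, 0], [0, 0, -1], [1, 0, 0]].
0.5 + 0.5i - 0.5j + 0.5k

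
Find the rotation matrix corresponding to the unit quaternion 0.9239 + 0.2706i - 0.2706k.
[[0.8536, 0.5, -0.1464], [-0.5, 0.7071, -0.5], [-0.1464, 0.5, 0.8536]]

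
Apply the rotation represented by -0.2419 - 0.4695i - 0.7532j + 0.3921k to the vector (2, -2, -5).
(-2.659, 4.621, 2.139)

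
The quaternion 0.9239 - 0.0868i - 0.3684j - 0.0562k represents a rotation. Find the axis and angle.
axis = (-0.2268, -0.9628, -0.1469), θ = π/4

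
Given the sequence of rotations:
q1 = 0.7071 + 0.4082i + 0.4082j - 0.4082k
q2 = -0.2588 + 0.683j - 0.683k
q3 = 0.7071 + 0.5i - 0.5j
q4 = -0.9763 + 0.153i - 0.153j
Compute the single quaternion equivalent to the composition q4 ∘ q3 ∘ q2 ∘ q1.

q2 · q1 = -0.7406 - 0.1056i + 0.0985j - 0.6561k
q3 · q2 · q1 = -0.4216 - 0.1169i + 0.768j - 0.4675k
q4 · q3 · q2 · q1 = 0.547 + 0.1212i - 0.6138j + 0.556k
0.547 + 0.1212i - 0.6138j + 0.556k


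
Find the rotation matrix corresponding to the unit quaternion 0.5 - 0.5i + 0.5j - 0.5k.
[[0, 0, 1], [-1, 0, 0], [0, -1, 0]]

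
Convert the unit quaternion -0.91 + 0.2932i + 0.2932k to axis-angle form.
axis = (√2/2, 0, √2/2), θ = 311°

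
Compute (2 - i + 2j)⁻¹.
0.2222 + 0.1111i - 0.2222j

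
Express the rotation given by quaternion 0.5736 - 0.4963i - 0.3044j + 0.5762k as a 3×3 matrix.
[[0.1507, -0.3589, -0.9211], [0.9632, -0.1566, 0.2186], [-0.2227, -0.9201, 0.3221]]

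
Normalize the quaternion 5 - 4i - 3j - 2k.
0.6804 - 0.5443i - 0.4082j - 0.2722k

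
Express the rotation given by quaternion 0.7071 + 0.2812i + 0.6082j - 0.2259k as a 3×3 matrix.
[[0.1581, 0.6615, 0.7331], [0.0226, 0.7398, -0.6725], [-0.9872, 0.1229, 0.102]]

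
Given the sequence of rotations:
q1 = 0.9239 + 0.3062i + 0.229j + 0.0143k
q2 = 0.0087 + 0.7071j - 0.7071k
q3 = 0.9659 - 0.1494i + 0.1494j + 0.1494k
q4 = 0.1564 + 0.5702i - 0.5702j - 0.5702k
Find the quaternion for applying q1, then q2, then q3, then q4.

q2 · q1 = -0.1438 + 0.1747i + 0.4388j - 0.8697k
q3 · q2 · q1 = -0.0484 - 0.0053i + 0.2985j - 0.9532k
q4 · q3 · q2 · q1 = -0.3779 + 0.6853i + 0.6208j + 0.0457k
-0.3779 + 0.6853i + 0.6208j + 0.0457k


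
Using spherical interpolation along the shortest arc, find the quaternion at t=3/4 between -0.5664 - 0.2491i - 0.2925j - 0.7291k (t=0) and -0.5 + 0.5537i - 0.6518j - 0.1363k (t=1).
-0.5876 + 0.3816i - 0.6291j - 0.3367k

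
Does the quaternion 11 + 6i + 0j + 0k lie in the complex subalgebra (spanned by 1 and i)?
Yes. The quaternion 11 + 6i has j- and k-coefficients y = z = 0, so it lies in the complex subalgebra spanned by 1 and i.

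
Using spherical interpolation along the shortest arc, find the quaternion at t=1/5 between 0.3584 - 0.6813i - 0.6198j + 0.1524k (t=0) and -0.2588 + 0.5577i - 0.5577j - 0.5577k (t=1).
0.3954 - 0.7697i - 0.4081j + 0.291k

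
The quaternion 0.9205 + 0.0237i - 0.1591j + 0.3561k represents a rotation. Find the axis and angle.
axis = (0.0607, -0.4072, 0.9113), θ = 46°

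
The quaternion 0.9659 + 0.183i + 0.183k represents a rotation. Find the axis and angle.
axis = (√2/2, 0, √2/2), θ = π/6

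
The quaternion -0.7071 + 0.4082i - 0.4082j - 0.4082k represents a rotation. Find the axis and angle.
axis = (√3/3, -√3/3, -√3/3), θ = 3π/2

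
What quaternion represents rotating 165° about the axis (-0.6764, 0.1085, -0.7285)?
0.1305 - 0.6706i + 0.1076j - 0.7223k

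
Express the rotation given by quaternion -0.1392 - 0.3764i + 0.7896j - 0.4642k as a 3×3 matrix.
[[-0.6779, -0.7236, 0.1296], [-0.4652, 0.2857, -0.8379], [0.5693, -0.6283, -0.5303]]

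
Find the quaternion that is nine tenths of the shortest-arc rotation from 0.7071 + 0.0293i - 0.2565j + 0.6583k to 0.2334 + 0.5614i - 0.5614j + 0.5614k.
0.2934 + 0.5194i - 0.5447j + 0.5895k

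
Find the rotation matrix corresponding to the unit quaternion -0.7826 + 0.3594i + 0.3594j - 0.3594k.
[[0.4833, -0.3042, -0.8209], [0.8209, 0.4833, 0.3042], [0.3042, -0.8209, 0.4833]]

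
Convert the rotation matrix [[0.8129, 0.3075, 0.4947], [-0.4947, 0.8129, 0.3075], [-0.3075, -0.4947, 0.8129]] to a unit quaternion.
0.9272 - 0.2163i + 0.2163j - 0.2163k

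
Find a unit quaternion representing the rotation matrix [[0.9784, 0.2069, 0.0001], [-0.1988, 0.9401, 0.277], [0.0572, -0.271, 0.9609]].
0.9848 - 0.1391i - 0.0145j - 0.103k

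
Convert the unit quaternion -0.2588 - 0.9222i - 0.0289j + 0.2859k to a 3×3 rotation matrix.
[[0.8349, 0.2013, -0.5124], [-0.0947, -0.8644, -0.4939], [-0.5423, 0.4608, -0.7026]]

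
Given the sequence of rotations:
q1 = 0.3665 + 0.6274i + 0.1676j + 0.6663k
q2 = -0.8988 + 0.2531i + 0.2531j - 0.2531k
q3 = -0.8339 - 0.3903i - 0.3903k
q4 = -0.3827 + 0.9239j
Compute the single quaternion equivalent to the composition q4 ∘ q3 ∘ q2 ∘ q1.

q2 · q1 = -0.362 - 0.2601i - 0.3853j - 0.808k
q3 · q2 · q1 = -0.115 + 0.2078i + 0.1075j + 0.9655k
q4 · q3 · q2 · q1 = -0.0553 + 0.8125i - 0.1474j - 0.5615k
-0.0553 + 0.8125i - 0.1474j - 0.5615k


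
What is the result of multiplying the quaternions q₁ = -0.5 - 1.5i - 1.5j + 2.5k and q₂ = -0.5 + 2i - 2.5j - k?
2 + 7.5i + 5.5j + 6k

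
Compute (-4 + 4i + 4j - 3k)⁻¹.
-0.0702 - 0.0702i - 0.0702j + 0.0526k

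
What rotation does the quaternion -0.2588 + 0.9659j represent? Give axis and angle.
axis = (0, 1, 0), θ = 7π/6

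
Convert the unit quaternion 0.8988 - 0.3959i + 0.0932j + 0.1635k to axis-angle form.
axis = (-0.9031, 0.2126, 0.373), θ = 52°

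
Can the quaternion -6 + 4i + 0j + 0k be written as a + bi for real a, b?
Yes. The quaternion -6 + 4i has j- and k-coefficients y = z = 0, so it lies in the complex subalgebra spanned by 1 and i.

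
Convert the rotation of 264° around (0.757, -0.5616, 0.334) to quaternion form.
-0.6691 + 0.5626i - 0.4174j + 0.2482k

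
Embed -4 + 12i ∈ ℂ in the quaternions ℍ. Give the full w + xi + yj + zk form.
-4 + 12i + 0j + 0k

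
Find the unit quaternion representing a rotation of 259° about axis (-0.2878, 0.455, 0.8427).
-0.6361 - 0.2221i + 0.3511j + 0.6502k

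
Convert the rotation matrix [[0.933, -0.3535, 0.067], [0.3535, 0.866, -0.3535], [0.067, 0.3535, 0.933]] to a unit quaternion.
0.9659 + 0.183i + 0.183k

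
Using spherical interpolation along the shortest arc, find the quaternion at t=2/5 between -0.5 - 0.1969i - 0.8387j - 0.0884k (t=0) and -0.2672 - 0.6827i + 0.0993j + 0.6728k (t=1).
-0.5314 - 0.5273i - 0.5899j + 0.3026k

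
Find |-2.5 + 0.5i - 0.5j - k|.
2.784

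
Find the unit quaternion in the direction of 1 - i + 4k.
0.2357 - 0.2357i + 0.9428k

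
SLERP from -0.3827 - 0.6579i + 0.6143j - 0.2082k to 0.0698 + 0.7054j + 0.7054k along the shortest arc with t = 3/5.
-0.1469 - 0.3404i + 0.8341j + 0.4085k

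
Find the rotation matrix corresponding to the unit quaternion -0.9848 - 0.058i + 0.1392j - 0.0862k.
[[0.9464, -0.1859, -0.2642], [0.1536, 0.9784, -0.1382], [0.2842, 0.0902, 0.9545]]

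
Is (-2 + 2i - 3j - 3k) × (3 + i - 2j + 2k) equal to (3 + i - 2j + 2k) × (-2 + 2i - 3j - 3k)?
No: pq = -8 - 8i - 12j - 14k ≠ -8 + 16i + 2j - 12k = qp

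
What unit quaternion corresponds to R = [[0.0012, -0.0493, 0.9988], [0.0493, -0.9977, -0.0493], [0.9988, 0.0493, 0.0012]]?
0.0349 + 0.7067i + 0.7067k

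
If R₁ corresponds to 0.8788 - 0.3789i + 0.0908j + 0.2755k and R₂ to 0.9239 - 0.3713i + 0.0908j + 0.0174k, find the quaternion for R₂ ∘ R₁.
0.6582 - 0.6529i + 0.2594j + 0.2705k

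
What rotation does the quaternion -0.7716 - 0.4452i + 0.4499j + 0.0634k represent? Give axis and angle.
axis = (-0.6999, 0.7073, 0.0997), θ = 281°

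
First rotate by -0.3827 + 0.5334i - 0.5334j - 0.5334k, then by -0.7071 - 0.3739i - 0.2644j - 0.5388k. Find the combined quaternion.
0.0416 - 0.3804i - 0.0085j + 0.9238k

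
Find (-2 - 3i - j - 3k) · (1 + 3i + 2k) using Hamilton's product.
13 - 11i - 4j - 4k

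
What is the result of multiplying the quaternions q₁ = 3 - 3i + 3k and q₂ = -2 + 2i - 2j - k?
3 + 18i - 3j - 3k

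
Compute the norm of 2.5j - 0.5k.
2.55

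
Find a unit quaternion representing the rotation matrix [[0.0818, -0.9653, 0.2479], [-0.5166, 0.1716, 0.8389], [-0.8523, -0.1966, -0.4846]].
0.4384 - 0.5905i + 0.6274j + 0.2559k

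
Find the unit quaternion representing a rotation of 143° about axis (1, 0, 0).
0.3173 + 0.9483i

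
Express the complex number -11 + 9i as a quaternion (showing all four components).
-11 + 9i + 0j + 0k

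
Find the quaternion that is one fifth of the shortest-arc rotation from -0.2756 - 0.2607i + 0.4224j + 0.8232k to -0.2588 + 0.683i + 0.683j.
-0.3232 - 0.0472i + 0.5752j + 0.75k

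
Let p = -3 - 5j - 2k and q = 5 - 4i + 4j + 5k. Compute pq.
15 - 5i - 29j - 45k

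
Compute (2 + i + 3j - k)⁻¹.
0.1333 - 0.0667i - 0.2j + 0.0667k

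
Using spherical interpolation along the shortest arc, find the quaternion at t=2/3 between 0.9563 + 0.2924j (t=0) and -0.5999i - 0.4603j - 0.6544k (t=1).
0.4445 + 0.495i + 0.5157j + 0.5399k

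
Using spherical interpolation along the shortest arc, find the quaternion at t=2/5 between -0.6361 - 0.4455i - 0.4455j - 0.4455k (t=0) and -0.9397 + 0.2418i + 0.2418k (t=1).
-0.909 - 0.1944i - 0.3132j - 0.1944k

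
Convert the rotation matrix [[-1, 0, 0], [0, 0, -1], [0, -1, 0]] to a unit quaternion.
-0.7071j + 0.7071k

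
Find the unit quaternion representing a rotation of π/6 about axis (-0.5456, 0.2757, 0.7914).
0.9659 - 0.1412i + 0.0714j + 0.2048k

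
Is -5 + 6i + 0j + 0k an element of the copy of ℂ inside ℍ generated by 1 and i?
Yes. The quaternion -5 + 6i has j- and k-coefficients y = z = 0, so it lies in the complex subalgebra spanned by 1 and i.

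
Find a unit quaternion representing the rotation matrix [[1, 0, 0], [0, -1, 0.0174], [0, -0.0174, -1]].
-0.0087 + i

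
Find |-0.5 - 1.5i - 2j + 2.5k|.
3.571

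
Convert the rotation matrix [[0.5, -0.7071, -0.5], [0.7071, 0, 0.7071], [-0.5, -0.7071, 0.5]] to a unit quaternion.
0.7071 - 0.5i + 0.5k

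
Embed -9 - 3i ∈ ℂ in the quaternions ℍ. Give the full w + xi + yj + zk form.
-9 - 3i + 0j + 0k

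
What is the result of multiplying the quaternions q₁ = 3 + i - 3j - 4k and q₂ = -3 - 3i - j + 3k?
3 - 25i + 15j + 11k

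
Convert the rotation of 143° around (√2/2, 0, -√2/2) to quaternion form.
0.3173 + 0.6706i - 0.6706k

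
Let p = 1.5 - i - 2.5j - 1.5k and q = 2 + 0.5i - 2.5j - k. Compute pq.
-4.25 - 2.5i - 10.5j - 0.75k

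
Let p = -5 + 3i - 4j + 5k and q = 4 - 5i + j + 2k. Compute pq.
-11 + 24i - 52j - 7k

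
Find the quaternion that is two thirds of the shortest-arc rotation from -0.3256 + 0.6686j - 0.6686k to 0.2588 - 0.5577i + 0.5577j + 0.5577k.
-0.3726 + 0.4682i - 0.1492j - 0.7872k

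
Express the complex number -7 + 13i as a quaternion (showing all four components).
-7 + 13i + 0j + 0k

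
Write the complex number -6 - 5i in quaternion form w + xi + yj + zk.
-6 - 5i + 0j + 0k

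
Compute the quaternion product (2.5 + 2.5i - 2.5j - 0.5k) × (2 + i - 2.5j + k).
-3.25 + 3.75i - 14.25j - 2.25k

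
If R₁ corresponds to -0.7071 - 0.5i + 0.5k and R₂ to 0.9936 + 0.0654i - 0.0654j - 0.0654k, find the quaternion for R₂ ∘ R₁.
-0.6372 - 0.5757i + 0.0462j + 0.5103k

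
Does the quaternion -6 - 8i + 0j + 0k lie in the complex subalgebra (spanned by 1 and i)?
Yes. The quaternion -6 - 8i has j- and k-coefficients y = z = 0, so it lies in the complex subalgebra spanned by 1 and i.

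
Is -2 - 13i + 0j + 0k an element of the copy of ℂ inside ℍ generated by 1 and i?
Yes. The quaternion -2 - 13i has j- and k-coefficients y = z = 0, so it lies in the complex subalgebra spanned by 1 and i.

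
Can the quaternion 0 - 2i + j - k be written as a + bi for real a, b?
No. The quaternion -2i + j - k has j-coefficient y = 1 and k-coefficient z = -1, not both zero, so it does not lie in the complex subalgebra spanned by 1 and i.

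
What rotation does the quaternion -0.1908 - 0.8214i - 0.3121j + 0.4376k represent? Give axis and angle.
axis = (-0.8368, -0.3179, 0.4458), θ = 202°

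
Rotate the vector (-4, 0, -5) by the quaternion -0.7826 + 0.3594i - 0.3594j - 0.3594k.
(-3.454, -5.321, 0.867)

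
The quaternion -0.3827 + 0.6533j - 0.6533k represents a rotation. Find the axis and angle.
axis = (0, √2/2, -√2/2), θ = 5π/4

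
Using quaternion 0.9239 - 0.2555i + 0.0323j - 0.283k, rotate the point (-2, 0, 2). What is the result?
(-1.267, 1.987, 1.565)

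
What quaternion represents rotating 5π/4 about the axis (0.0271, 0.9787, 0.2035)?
-0.3827 + 0.025i + 0.9042j + 0.188k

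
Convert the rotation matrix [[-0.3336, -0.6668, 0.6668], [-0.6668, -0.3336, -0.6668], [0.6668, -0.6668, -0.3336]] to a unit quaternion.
0.5774i - 0.5774j + 0.5774k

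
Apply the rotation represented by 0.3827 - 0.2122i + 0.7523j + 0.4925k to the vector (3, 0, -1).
(-2.218, -0.73, -2.133)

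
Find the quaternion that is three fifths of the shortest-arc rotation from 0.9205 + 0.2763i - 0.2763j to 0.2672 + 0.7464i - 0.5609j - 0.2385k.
0.5921 + 0.6167i - 0.4944j - 0.1571k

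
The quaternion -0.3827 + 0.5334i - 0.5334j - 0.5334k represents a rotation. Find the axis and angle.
axis = (√3/3, -√3/3, -√3/3), θ = 5π/4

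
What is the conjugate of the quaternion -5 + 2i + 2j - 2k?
-5 - 2i - 2j + 2k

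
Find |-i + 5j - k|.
√27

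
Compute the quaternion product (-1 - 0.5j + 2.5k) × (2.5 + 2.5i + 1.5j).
-1.75 - 6.25i + 3.5j + 7.5k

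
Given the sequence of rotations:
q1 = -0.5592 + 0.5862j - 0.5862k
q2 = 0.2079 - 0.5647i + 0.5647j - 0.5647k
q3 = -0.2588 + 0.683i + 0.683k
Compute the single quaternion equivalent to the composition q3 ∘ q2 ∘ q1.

q2 · q1 = -0.7783 + 0.3158i - 0.5249j - 0.1371k
q3 · q2 · q1 = 0.0794 - 0.2548i + 0.4452j - 0.8546k
0.0794 - 0.2548i + 0.4452j - 0.8546k


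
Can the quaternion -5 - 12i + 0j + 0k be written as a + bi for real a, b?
Yes. The quaternion -5 - 12i has j- and k-coefficients y = z = 0, so it lies in the complex subalgebra spanned by 1 and i.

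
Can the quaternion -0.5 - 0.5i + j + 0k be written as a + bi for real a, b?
No. The quaternion -0.5 - 0.5i + j has j-coefficient y = 1 and k-coefficient z = 0, not both zero, so it does not lie in the complex subalgebra spanned by 1 and i.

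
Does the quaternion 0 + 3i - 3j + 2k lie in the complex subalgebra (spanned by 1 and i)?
No. The quaternion 3i - 3j + 2k has j-coefficient y = -3 and k-coefficient z = 2, not both zero, so it does not lie in the complex subalgebra spanned by 1 and i.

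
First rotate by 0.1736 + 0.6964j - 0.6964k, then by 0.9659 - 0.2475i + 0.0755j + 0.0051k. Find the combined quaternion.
0.1187 - 0.0991i + 0.5134j - 0.8441k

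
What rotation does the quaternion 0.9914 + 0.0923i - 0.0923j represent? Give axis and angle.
axis = (√2/2, -√2/2, 0), θ = 15°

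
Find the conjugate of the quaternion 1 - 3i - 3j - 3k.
1 + 3i + 3j + 3k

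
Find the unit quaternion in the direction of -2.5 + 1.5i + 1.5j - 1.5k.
-0.6934 + 0.416i + 0.416j - 0.416k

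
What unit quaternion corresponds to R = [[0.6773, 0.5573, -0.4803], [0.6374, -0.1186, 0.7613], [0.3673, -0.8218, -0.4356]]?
0.5299 - 0.7469i - 0.3999j + 0.0378k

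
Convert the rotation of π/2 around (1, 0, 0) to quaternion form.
0.7071 + 0.7071i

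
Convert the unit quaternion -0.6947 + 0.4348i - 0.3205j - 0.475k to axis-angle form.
axis = (0.6045, -0.4456, -0.6604), θ = 268°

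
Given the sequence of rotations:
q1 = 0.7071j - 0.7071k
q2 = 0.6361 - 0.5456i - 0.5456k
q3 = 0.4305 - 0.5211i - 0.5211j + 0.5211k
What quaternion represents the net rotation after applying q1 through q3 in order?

q2 · q1 = -0.3858 + 0.3858i + 0.064j - 0.8356k
q3 · q2 · q1 = 0.5037 + 0.7692i - 0.0058j - 0.3931k
0.5037 + 0.7692i - 0.0058j - 0.3931k


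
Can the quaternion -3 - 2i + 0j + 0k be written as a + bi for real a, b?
Yes. The quaternion -3 - 2i has j- and k-coefficients y = z = 0, so it lies in the complex subalgebra spanned by 1 and i.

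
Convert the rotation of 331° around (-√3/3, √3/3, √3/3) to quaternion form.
-0.9681 - 0.1446i + 0.1446j + 0.1446k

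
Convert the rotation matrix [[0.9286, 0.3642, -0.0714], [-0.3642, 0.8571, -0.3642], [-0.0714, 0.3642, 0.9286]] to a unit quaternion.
0.9636 + 0.189i - 0.189k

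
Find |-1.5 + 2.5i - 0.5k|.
2.958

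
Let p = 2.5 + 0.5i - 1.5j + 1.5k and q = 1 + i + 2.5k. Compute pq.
-1.75 - 0.75i - 1.25j + 9.25k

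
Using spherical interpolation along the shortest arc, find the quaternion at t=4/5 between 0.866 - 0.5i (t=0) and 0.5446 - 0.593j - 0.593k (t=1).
0.68 - 0.1215i - 0.5113j - 0.5113k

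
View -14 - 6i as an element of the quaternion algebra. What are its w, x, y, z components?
-14 - 6i + 0j + 0k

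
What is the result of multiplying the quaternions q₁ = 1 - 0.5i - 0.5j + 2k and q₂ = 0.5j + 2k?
-3.75 - 2i + 1.5j + 1.75k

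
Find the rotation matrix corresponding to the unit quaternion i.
[[1, 0, 0], [0, -1, 0], [0, 0, -1]]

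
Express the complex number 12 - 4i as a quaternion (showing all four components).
12 - 4i + 0j + 0k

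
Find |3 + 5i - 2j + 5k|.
√63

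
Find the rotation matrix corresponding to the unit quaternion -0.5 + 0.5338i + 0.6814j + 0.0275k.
[[0.0699, 0.755, -0.652], [0.7, 0.4286, 0.5713], [0.7108, -0.4963, -0.4985]]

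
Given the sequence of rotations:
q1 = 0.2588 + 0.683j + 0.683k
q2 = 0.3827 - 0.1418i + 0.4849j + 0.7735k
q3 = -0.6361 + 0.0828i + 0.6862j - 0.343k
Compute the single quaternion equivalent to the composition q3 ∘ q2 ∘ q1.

q2 · q1 = -0.7604 - 0.2338i + 0.4837j + 0.3647k
q3 · q2 · q1 = 0.2962 + 0.5019i - 0.7795j + 0.2293k
0.2962 + 0.5019i - 0.7795j + 0.2293k


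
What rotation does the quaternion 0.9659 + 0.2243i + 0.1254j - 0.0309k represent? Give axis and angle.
axis = (0.8666, 0.4845, -0.1194), θ = π/6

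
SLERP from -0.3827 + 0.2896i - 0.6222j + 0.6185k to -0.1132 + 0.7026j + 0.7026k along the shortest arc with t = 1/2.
-0.3437 + 0.2007i + 0.0557j + 0.9157k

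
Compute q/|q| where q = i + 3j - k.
0.3015i + 0.9045j - 0.3015k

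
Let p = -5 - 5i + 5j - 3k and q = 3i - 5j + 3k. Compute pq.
49 - 15i + 31j - 5k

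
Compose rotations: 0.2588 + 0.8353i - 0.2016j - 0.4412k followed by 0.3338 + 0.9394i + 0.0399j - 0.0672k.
-0.7199 + 0.4908i + 0.3014j - 0.3874k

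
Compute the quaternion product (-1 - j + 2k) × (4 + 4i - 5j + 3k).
-15 + 3i + 9j + 9k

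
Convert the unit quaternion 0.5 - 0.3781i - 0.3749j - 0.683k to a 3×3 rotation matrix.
[[-0.2141, 0.9665, 0.1416], [-0.3995, -0.2189, 0.8902], [0.8914, 0.134, 0.433]]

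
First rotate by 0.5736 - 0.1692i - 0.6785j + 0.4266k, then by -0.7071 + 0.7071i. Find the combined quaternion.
-0.286 + 0.5252i + 0.1781j - 0.7814k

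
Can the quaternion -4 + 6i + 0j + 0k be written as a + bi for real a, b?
Yes. The quaternion -4 + 6i has j- and k-coefficients y = z = 0, so it lies in the complex subalgebra spanned by 1 and i.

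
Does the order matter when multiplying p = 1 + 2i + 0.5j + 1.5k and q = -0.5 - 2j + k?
Yes: pq = -1 + 2.5i - 4.25j - 3.75k ≠ -1 - 4.5i - 0.25j + 4.25k = qp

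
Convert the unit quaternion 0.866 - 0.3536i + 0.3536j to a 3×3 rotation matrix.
[[0.7499, -0.2501, 0.6124], [-0.2501, 0.7499, 0.6124], [-0.6124, -0.6124, 0.4999]]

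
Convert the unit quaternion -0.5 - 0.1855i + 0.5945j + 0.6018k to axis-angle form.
axis = (-0.2142, 0.6865, 0.6949), θ = 4π/3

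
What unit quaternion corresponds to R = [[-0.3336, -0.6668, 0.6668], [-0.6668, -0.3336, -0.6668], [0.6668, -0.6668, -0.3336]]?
0.5774i - 0.5774j + 0.5774k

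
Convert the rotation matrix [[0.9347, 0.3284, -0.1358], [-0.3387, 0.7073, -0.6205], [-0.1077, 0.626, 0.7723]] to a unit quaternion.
0.9239 + 0.3373i - 0.0076j - 0.1805k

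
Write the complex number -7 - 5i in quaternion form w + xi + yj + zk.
-7 - 5i + 0j + 0k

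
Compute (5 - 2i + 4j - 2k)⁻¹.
0.102 + 0.0408i - 0.0816j + 0.0408k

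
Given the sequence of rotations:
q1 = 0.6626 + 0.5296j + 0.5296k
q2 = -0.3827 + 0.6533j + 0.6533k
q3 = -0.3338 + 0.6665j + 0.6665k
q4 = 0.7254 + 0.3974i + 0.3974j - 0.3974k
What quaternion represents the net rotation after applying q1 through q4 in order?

q2 · q1 = -0.9456 + 0.2302j + 0.2302k
q3 · q2 · q1 = 0.0088 - 0.7071j - 0.7071k
q4 · q3 · q2 · q1 = 0.0064 - 0.5585i - 0.2284j - 0.7974k
0.0064 - 0.5585i - 0.2284j - 0.7974k


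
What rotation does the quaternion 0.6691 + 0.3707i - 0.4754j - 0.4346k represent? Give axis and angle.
axis = (0.4988, -0.6397, -0.5848), θ = 96°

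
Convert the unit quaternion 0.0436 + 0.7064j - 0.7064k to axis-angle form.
axis = (0, √2/2, -√2/2), θ = 175°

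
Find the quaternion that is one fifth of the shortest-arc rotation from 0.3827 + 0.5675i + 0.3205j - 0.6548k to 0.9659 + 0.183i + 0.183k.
0.5842 + 0.5464i + 0.2821j - 0.5296k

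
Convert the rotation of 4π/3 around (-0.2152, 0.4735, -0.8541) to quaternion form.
-0.5 - 0.1864i + 0.4101j - 0.7397k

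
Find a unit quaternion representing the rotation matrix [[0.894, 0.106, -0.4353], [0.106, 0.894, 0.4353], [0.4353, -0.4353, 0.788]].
0.9455 - 0.2302i - 0.2302j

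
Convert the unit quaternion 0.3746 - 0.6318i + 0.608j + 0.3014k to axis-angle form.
axis = (-0.6814, 0.6557, 0.3251), θ = 136°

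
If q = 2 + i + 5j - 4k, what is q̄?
2 - i - 5j + 4k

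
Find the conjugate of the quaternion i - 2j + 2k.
-i + 2j - 2k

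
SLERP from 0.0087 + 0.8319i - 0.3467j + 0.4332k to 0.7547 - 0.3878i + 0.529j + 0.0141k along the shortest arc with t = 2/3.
-0.5577 + 0.6177i - 0.5306j + 0.161k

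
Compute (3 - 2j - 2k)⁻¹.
0.1765 + 0.1176j + 0.1176k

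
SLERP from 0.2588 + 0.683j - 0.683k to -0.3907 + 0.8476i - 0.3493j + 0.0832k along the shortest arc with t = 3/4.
0.4067 - 0.7071i + 0.5047j - 0.2827k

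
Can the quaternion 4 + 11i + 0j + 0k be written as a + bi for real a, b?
Yes. The quaternion 4 + 11i has j- and k-coefficients y = z = 0, so it lies in the complex subalgebra spanned by 1 and i.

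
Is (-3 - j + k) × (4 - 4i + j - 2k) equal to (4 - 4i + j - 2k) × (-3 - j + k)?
No: pq = -9 + 13i - 11j + 6k ≠ -9 + 11i - 3j + 14k = qp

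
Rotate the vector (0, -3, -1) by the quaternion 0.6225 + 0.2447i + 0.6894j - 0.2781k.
(-2.773, -1.489, 0.307)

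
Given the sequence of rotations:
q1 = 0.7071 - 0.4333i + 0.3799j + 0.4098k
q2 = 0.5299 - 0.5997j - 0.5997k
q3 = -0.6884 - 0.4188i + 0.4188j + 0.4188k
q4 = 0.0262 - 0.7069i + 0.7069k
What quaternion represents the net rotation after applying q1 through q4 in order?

q2 · q1 = 0.8483 - 0.2475i + 0.0371j - 0.4667k
q3 · q2 · q1 = -0.5077 - 0.3959i + 0.0306j + 0.7647k
q4 · q3 · q2 · q1 = -0.8337 + 0.3269i + 0.2615j - 0.3605k
-0.8337 + 0.3269i + 0.2615j - 0.3605k


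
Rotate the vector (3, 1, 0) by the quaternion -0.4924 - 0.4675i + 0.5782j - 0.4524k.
(-1.22, -0.132, 2.914)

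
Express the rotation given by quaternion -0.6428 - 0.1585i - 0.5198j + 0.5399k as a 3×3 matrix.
[[-0.1234, 0.8589, 0.4971], [-0.5293, 0.3668, -0.765], [-0.8394, -0.3575, 0.4094]]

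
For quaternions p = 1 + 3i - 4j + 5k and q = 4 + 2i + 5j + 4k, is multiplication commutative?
No: pq = -2 - 27i - 13j + 47k ≠ -2 + 55i - 9j + k = qp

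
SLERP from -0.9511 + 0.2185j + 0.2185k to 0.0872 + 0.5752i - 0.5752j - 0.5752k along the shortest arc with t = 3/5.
-0.5389 - 0.4106i + 0.5201j + 0.5201k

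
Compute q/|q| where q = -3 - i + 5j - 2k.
-0.4804 - 0.1601i + 0.8006j - 0.3203k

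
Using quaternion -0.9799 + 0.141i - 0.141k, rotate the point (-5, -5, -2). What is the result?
(-3.34, -6.537, -0.34)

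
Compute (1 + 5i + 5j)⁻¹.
0.0196 - 0.098i - 0.098j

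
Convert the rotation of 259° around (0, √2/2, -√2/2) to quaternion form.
-0.6361 + 0.5456j - 0.5456k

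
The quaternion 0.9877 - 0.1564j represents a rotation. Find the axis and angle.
axis = (0, -1, 0), θ = 18°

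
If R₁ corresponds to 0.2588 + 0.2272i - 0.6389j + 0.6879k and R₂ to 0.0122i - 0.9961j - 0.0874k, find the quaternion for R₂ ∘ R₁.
-0.5791 - 0.7379i - 0.286j + 0.1959k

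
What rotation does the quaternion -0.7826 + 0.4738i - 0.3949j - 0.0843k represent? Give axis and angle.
axis = (0.7611, -0.6344, -0.1354), θ = 283°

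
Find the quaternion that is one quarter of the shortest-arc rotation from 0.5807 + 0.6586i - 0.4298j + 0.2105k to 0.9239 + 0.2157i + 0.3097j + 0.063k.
0.7384 + 0.5946i - 0.2565j + 0.1883k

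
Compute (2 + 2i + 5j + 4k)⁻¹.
0.0408 - 0.0408i - 0.102j - 0.0816k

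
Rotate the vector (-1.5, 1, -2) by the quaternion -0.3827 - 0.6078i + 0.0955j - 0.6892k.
(-2.221, -0.112, -1.519)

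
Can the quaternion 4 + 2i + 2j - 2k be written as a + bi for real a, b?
No. The quaternion 4 + 2i + 2j - 2k has j-coefficient y = 2 and k-coefficient z = -2, not both zero, so it does not lie in the complex subalgebra spanned by 1 and i.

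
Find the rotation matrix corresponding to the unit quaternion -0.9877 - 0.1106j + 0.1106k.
[[0.9511, 0.2185, 0.2185], [-0.2185, 0.9755, -0.0245], [-0.2185, -0.0245, 0.9755]]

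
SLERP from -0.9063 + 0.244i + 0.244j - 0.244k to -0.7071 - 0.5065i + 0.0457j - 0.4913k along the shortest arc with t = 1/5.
-0.9198 + 0.09i + 0.2149j - 0.3157k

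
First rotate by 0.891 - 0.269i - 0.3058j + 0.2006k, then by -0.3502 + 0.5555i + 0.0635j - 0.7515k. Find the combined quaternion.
0.0076 + 0.3721i + 0.2544j - 0.8926k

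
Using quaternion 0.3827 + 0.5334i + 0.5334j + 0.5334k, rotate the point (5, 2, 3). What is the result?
(2.563, 5.093, 2.344)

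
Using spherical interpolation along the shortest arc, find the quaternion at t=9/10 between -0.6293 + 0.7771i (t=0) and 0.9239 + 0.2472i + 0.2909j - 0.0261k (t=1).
-0.9518 - 0.1347i - 0.2745j + 0.0246k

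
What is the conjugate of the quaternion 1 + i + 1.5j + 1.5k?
1 - i - 1.5j - 1.5k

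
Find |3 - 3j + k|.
√19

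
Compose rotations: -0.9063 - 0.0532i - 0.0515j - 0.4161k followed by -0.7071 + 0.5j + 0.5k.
0.8746 - 0.1447i - 0.4433j - 0.1323k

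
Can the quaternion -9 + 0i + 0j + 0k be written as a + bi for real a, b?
Yes. The quaternion -9 has j- and k-coefficients y = z = 0, so it lies in the complex subalgebra spanned by 1 and i.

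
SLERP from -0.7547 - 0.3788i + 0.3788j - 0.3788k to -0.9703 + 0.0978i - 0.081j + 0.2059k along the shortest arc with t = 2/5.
-0.9417 - 0.2064i + 0.2141j - 0.1572k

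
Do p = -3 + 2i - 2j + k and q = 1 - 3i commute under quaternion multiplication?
No: pq = 3 + 11i - 5j - 5k ≠ 3 + 11i + j + 7k = qp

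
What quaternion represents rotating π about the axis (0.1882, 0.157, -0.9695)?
0.1882i + 0.157j - 0.9695k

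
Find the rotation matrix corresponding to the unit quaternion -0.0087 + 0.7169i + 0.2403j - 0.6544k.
[[0.028, 0.3332, -0.9425], [0.3559, -0.8844, -0.302], [-0.9341, -0.327, -0.1434]]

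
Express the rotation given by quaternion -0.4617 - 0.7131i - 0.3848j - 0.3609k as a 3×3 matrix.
[[0.4434, 0.2155, 0.87], [0.8821, -0.2775, -0.3807], [0.1594, 0.9362, -0.3132]]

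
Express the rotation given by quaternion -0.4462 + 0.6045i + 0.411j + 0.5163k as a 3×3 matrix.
[[0.129, 0.9576, 0.2574], [0.0362, -0.264, 0.9639], [0.991, -0.1151, -0.0687]]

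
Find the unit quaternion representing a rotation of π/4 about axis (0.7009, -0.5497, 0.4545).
0.9239 + 0.2682i - 0.2104j + 0.1739k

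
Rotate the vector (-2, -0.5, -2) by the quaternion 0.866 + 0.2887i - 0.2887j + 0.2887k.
(-0.333, 0.333, -2.833)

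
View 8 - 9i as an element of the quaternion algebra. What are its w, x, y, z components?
8 - 9i + 0j + 0k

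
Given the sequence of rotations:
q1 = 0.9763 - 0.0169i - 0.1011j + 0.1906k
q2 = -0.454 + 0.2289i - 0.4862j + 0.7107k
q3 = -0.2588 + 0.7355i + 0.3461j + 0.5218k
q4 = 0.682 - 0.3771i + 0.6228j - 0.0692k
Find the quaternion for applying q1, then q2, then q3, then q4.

q2 · q1 = -0.624 + 0.2103i - 0.4844j + 0.576k
q3 · q2 · q1 = -0.1261 - 0.0613i - 0.4045j - 0.9037k
q4 · q3 · q2 · q1 = 0.0803 - 0.5851i - 0.6909j - 0.4169k
0.0803 - 0.5851i - 0.6909j - 0.4169k


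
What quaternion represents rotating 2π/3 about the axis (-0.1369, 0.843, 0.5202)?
0.5 - 0.1186i + 0.7301j + 0.4505k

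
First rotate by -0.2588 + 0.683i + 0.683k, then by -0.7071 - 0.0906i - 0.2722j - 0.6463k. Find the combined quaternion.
0.6863 - 0.6454i - 0.3091j - 0.1298k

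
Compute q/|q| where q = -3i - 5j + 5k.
-0.3906i - 0.6509j + 0.6509k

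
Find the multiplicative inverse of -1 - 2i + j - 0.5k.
-0.16 + 0.32i - 0.16j + 0.08k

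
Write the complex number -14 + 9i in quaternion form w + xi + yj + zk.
-14 + 9i + 0j + 0k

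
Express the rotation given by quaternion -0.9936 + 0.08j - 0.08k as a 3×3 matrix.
[[0.9744, -0.159, -0.159], [0.159, 0.9872, -0.0128], [0.159, -0.0128, 0.9872]]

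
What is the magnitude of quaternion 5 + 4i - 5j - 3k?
√75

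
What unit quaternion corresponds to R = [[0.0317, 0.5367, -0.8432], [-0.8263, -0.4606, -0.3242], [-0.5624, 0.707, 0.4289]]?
-0.5 - 0.5156i + 0.1404j + 0.6815k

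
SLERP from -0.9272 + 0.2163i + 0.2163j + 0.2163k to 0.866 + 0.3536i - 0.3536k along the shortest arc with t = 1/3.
-0.9493 + 0.0245i + 0.1499j + 0.2752k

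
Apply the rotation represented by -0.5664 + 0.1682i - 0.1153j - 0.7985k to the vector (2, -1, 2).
(0.064, 2.813, 1.042)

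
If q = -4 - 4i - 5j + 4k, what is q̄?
-4 + 4i + 5j - 4k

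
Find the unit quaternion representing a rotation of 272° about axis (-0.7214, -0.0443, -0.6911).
-0.7193 - 0.5011i - 0.0308j - 0.4801k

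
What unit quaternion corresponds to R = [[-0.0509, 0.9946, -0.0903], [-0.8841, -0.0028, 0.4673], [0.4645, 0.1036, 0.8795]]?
0.6756 - 0.1346i - 0.2053j - 0.6952k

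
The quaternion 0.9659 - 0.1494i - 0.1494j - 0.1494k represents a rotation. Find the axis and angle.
axis = (-√3/3, -√3/3, -√3/3), θ = π/6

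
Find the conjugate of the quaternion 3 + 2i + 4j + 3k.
3 - 2i - 4j - 3k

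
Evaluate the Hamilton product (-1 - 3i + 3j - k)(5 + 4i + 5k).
12 - 4i + 26j - 22k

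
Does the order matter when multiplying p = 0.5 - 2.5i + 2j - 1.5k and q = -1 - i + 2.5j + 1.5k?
Yes: pq = -5.75 + 8.75i + 4.5j - 2k ≠ -5.75 - 4.75i - 6j + 6.5k = qp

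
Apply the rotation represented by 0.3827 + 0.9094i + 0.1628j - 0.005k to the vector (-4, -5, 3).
(-4.941, 0.008, -5.058)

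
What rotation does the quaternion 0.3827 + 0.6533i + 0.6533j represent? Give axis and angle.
axis = (√2/2, √2/2, 0), θ = 3π/4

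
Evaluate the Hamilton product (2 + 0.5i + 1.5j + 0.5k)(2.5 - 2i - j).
7.5 - 2.25i + 0.75j + 3.75k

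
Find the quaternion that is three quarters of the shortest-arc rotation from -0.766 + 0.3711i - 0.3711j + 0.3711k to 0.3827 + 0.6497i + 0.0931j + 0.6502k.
0.0695 + 0.7044i - 0.0479j + 0.7048k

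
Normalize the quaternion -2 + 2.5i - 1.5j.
-0.5657 + 0.7071i - 0.4243j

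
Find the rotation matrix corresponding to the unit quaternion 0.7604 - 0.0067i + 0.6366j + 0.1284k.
[[0.1565, -0.2038, 0.9664], [0.1867, 0.9669, 0.1737], [-0.9699, 0.1533, 0.1894]]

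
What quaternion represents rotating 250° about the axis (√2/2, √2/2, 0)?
-0.5736 + 0.5792i + 0.5792j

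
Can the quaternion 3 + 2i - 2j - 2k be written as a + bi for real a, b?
No. The quaternion 3 + 2i - 2j - 2k has j-coefficient y = -2 and k-coefficient z = -2, not both zero, so it does not lie in the complex subalgebra spanned by 1 and i.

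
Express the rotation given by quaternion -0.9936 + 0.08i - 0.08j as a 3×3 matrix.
[[0.9872, -0.0128, 0.159], [-0.0128, 0.9872, 0.159], [-0.159, -0.159, 0.9744]]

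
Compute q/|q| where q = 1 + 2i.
0.4472 + 0.8944i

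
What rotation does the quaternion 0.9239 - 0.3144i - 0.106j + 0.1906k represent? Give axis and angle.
axis = (-0.8217, -0.277, 0.4981), θ = π/4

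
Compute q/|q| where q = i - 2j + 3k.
0.2673i - 0.5345j + 0.8018k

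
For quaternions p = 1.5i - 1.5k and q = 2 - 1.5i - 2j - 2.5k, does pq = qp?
No: pq = -1.5 + 6j - 6k ≠ -1.5 + 6i - 6j = qp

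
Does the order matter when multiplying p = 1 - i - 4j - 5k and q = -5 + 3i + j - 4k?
Yes: pq = -18 + 29i + 2j + 32k ≠ -18 - 13i + 40j + 10k = qp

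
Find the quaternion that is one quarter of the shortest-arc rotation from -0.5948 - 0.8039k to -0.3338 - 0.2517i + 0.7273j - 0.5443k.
-0.5678 - 0.0713i + 0.206j - 0.7938k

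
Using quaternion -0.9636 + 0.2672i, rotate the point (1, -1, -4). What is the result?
(1, -2.917, -2.914)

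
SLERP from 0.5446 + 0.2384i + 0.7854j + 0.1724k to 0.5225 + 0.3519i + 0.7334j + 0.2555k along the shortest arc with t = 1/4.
0.5402 + 0.2674i + 0.7741j + 0.1936k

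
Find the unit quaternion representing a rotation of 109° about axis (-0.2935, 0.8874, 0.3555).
0.5807 - 0.2389i + 0.7224j + 0.2894k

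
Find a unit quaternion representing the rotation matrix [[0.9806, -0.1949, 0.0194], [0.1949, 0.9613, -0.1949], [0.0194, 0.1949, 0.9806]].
0.9903 + 0.0984i + 0.0984k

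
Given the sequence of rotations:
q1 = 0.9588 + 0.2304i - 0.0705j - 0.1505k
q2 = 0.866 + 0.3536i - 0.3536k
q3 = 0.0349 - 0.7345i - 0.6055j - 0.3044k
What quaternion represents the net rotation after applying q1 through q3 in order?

q2 · q1 = 0.6956 + 0.5136i - 0.0893j - 0.4943k
q3 · q2 · q1 = 0.197 - 0.2209i - 0.9437j + 0.1476k
0.197 - 0.2209i - 0.9437j + 0.1476k


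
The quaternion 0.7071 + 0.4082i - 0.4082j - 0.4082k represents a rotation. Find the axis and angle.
axis = (√3/3, -√3/3, -√3/3), θ = π/2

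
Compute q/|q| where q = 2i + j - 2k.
0.6667i + 0.3333j - 0.6667k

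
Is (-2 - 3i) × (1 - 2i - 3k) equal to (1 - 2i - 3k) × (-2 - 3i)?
No: pq = -8 + i - 9j + 6k ≠ -8 + i + 9j + 6k = qp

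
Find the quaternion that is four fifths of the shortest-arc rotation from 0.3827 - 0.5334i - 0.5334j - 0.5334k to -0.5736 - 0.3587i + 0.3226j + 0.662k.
0.5779 + 0.1799i - 0.3997j - 0.6884k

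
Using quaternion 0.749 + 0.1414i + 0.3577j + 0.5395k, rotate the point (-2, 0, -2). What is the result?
(-1.701, -2.167, -0.642)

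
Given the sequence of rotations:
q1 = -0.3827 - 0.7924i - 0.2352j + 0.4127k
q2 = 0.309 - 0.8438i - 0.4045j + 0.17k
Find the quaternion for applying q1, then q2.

q2 · q1 = -0.9522 - 0.0489i + 0.2957j - 0.0596k
-0.9522 - 0.0489i + 0.2957j - 0.0596k


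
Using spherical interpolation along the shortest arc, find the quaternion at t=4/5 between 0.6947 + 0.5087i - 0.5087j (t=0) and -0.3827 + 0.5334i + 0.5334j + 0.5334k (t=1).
0.5281 - 0.3417i - 0.6134j - 0.4776k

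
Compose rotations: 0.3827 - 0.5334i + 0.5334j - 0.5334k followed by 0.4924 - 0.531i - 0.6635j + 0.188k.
0.3594 - 0.2122i - 0.3748j - 0.8278k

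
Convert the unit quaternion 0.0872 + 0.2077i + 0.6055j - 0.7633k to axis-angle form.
axis = (0.2085, 0.6078, -0.7662), θ = 170°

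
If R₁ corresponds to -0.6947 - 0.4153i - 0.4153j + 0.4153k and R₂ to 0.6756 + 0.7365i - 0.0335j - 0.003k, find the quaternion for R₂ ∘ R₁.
-0.1761 - 0.8074i - 0.5619j - 0.0371k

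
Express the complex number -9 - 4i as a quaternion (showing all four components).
-9 - 4i + 0j + 0k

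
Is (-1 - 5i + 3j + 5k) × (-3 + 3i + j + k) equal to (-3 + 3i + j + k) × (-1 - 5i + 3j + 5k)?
No: pq = 10 + 10i + 10j - 30k ≠ 10 + 14i - 30j - 2k = qp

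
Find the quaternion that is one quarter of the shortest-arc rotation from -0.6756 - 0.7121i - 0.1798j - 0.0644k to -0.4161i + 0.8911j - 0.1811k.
-0.5982 - 0.777i + 0.1545j - 0.1208k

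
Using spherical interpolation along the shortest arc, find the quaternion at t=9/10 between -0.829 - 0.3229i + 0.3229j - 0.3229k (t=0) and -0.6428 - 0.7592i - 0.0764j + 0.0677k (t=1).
-0.6804 - 0.7315i - 0.0345j + 0.0266k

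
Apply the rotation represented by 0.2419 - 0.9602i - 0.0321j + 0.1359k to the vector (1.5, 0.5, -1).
(1.716, -0.705, 0.241)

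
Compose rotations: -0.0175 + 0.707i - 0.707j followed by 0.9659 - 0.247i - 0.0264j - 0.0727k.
0.1391 + 0.6358i - 0.7338j + 0.1946k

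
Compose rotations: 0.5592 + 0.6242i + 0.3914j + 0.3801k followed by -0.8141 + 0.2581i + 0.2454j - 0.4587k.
-0.538 - 0.091i - 0.5658j - 0.6181k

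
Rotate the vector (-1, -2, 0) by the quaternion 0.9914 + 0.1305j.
(-0.966, -2, 0.259)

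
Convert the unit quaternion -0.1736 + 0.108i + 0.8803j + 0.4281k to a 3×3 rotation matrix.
[[-0.9164, 0.3388, -0.2132], [0.0415, 0.6101, 0.7912], [0.3981, 0.7162, -0.5732]]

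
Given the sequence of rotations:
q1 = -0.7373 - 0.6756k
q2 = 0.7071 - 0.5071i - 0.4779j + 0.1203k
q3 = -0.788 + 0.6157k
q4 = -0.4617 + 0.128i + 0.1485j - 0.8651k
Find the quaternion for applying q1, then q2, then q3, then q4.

q2 · q1 = -0.4401 + 0.6968i + 0.0098j - 0.5664k
q3 · q2 · q1 = 0.6955 - 0.5551i + 0.4213j + 0.1754k
q4 · q3 · q2 · q1 = -0.1609 + 0.7358i + 0.3665j - 0.5463k
-0.1609 + 0.7358i + 0.3665j - 0.5463k


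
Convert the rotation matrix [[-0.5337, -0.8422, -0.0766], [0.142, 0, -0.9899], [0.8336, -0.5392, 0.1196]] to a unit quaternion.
0.3827 + 0.2944i - 0.5946j + 0.6429k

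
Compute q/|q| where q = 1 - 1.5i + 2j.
0.3714 - 0.5571i + 0.7428j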